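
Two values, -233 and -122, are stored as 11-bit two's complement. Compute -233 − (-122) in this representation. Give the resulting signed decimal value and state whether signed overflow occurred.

-233 → 11100010111
-122 → 11110000110
Subtract via negate-and-add: invert 11110000110 + 1 = 00001111010 (i.e. 122).
  11100010111
+ 00001111010
= 11110010001
Result 11110010001: MSB = 1 → 1937 − 2048 = -111.
Addends (after negating the subtrahend) have opposite signs, so signed overflow cannot occur.

-111; no overflow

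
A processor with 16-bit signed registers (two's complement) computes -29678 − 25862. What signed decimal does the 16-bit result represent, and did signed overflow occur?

-29678 → 1000110000010010
25862 → 0110010100000110
Subtract via negate-and-add: invert 0110010100000110 + 1 = 1001101011111010 (i.e. -25862).
  1000110000010010
+ 1001101011111010
= 0010011100001100  (discard carry-out 1)
Result 0010011100001100: MSB = 0 → value 9996.
Both addends (after negating the subtrahend) are negative but the stored result is non-negative: signed overflow. The true value -29678 − 25862 = -55540 lies outside [-32768, 32767].

9996; overflow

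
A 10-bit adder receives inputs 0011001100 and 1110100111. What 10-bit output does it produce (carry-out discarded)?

  0011001100
+ 1110100111
= 0001110011  (discard carry-out 1)

0001110011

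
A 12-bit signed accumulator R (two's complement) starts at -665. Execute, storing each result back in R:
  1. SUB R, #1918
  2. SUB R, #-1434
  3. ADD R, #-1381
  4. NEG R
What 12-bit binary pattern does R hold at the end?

100111100010

Start: R = -665 = 110101100111.
R = -665 − 1918 = -2583; wraps to 1513 = 010111101001
R = 1513 − (-1434) = 2947; wraps to -1149 = 101110000011
R = -1149 + (-1381) = -2530; wraps to 1566 = 011000011110
R = −(1566) = -1566 = 100111100010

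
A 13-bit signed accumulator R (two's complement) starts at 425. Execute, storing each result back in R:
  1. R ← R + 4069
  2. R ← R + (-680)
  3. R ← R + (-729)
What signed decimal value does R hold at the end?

Start: R = 425 = 0000110101001.
R = 425 + 4069 = 4494; wraps to -3698 = 1000110001110
R = -3698 + (-680) = -4378; wraps to 3814 = 0111011100110
R = 3814 + (-729) = 3085 = 0110000001101

3085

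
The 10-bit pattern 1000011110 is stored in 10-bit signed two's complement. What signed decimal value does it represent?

-482

MSB is 1, so the value is negative.
Invert: 0111100001. Add 1: 0111100010 = 482. So the value is −482.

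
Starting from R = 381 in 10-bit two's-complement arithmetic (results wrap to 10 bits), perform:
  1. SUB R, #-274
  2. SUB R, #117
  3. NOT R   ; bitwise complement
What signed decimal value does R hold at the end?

Start: R = 381 = 0101111101.
R = 381 − (-274) = 655; wraps to -369 = 1010001111
R = -369 − 117 = -486 = 1000011010
R = NOT 1000011010 = 0111100101 = 485

485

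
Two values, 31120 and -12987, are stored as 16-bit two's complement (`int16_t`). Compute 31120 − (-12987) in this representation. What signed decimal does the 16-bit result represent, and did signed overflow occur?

31120 → 0111100110010000
-12987 → 1100110101000101
Subtract via negate-and-add: invert 1100110101000101 + 1 = 0011001010111011 (i.e. 12987).
  0111100110010000
+ 0011001010111011
= 1010110001001011
Result 1010110001001011: MSB = 1 → 44107 − 65536 = -21429.
Both addends (after negating the subtrahend) are non-negative but the stored result is negative: signed overflow. The true value 31120 − (-12987) = 44107 lies outside [-32768, 32767].

-21429; overflow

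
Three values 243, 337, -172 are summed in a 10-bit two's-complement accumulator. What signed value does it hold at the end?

243 + 337 = 580 → wraps to -444 (1001000100)
-444 + (-172) = -616 → wraps to 408 (0110011000)

408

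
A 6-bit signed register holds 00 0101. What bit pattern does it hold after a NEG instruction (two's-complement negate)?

111011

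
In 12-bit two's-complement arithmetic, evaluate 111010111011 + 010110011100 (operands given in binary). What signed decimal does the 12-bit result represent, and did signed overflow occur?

1111; no overflow

111010111011 = -325 (signed)
010110011100 = 1436 (signed)
  111010111011
+ 010110011100
= 010001010111  (discard carry-out 1)
Result 010001010111: MSB = 0 → value 1111.
Addends have opposite signs, so signed overflow cannot occur.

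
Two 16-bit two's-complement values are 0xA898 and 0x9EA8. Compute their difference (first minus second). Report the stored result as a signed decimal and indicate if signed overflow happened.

0xA898 = 1010100010011000 = -22376 (signed)
0x9EA8 = 1001111010101000 = -24920 (signed)
Subtract via negate-and-add: invert 1001111010101000 + 1 = 0110000101011000 (i.e. 24920).
  1010100010011000
+ 0110000101011000
= 0000100111110000  (discard carry-out 1)
Result 0000100111110000: MSB = 0 → value 2544.
Addends (after negating the subtrahend) have opposite signs, so signed overflow cannot occur.

2544; no overflow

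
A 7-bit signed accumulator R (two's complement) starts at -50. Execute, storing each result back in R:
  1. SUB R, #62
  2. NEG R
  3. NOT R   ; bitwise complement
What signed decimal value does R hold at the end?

15

Start: R = -50 = 1001110.
R = -50 − 62 = -112; wraps to 16 = 0010000
R = −(16) = -16 = 1110000
R = NOT 1110000 = 0001111 = 15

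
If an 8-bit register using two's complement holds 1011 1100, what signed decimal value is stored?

MSB is 1, so the value is negative.
Unsigned reading: 188. Subtract 2^8 = 256: 188 − 256 = -68.

-68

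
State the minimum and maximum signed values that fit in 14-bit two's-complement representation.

min = -8192, max = 8191

Minimum: −2^13 = -8192.
Maximum: 2^13 − 1 = 8191.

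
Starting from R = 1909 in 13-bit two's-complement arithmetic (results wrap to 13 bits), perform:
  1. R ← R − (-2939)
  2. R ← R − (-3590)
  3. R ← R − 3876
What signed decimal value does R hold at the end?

-3630

Start: R = 1909 = 0011101110101.
R = 1909 − (-2939) = 4848; wraps to -3344 = 1001011110000
R = -3344 − (-3590) = 246 = 0000011110110
R = 246 − 3876 = -3630 = 1000111010010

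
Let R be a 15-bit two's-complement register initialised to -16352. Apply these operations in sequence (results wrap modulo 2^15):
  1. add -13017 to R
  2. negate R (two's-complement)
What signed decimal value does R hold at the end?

Start: R = -16352 = 100000000100000.
R = -16352 + (-13017) = -29369; wraps to 3399 = 000110101000111
R = −(3399) = -3399 = 111001010111001

-3399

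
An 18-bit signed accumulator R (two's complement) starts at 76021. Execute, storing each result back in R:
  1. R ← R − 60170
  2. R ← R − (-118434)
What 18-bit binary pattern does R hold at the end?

100000110010001101

Start: R = 76021 = 010010100011110101.
R = 76021 − 60170 = 15851 = 000011110111101011
R = 15851 − (-118434) = 134285; wraps to -127859 = 100000110010001101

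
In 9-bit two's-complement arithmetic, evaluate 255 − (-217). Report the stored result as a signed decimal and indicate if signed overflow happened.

-40; overflow

255 → 011111111
-217 → 100100111
Subtract via negate-and-add: invert 100100111 + 1 = 011011001 (i.e. 217).
  011111111
+ 011011001
= 111011000
Result 111011000: MSB = 1 → 472 − 512 = -40.
Both addends (after negating the subtrahend) are non-negative but the stored result is negative: signed overflow. The true value 255 − (-217) = 472 lies outside [-256, 255].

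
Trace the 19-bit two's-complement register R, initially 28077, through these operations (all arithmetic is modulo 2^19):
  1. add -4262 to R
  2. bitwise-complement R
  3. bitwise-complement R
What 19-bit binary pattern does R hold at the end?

0000101110100000111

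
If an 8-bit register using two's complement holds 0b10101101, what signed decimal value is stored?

-83

MSB is 1, so the value is negative.
Invert: 01010010. Add 1: 01010011 = 83. So the value is −83.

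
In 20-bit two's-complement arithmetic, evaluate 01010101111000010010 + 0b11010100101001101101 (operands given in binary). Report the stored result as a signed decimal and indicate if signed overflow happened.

174207; no overflow

01010101111000010010 = 351762 (signed)
0b11010100101001101101 → 11010100101001101101 = -177555 (signed)
  01010101111000010010
+ 11010100101001101101
= 00101010100001111111  (discard carry-out 1)
Result 00101010100001111111: MSB = 0 → value 174207.
Addends have opposite signs, so signed overflow cannot occur.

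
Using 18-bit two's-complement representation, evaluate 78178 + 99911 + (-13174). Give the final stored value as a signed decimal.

-97229

78178 + 99911 = 178089 → wraps to -84055 (101011011110101001)
-84055 + (-13174) = -97229 (101000010000110011)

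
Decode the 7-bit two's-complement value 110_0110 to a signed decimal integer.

-26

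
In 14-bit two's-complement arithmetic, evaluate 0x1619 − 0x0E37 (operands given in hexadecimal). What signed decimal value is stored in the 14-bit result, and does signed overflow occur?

2018; no overflow

0x1619 = 01011000011001 = 5657 (signed)
0x0E37 = 00111000110111 = 3639 (signed)
Subtract via negate-and-add: invert 00111000110111 + 1 = 11000111001001 (i.e. -3639).
  01011000011001
+ 11000111001001
= 00011111100010  (discard carry-out 1)
Result 00011111100010: MSB = 0 → value 2018.
Addends (after negating the subtrahend) have opposite signs, so signed overflow cannot occur.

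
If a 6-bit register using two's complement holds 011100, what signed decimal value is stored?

MSB is 0, so the value is non-negative: 011100 = 28.

28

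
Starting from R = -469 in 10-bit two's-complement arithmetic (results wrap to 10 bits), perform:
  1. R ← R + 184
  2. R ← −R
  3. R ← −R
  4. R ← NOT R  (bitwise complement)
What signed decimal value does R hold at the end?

284

Start: R = -469 = 1000101011.
R = -469 + 184 = -285 = 1011100011
R = −(-285) = 285 = 0100011101
R = −(285) = -285 = 1011100011
R = NOT 1011100011 = 0100011100 = 284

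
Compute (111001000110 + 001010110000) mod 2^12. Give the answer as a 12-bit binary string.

  111001000110
+ 001010110000
= 000011110110  (discard carry-out 1)

000011110110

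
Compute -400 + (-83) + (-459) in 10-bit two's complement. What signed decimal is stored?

82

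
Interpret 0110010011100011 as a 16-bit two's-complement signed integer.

MSB is 0, so the value is non-negative: 0110010011100011 = 25827.

25827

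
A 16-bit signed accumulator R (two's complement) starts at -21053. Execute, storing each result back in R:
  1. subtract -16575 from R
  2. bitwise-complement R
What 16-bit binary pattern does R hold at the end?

Start: R = -21053 = 1010110111000011.
R = -21053 − (-16575) = -4478 = 1110111010000010
R = NOT 1110111010000010 = 0001000101111101 = 4477

0001000101111101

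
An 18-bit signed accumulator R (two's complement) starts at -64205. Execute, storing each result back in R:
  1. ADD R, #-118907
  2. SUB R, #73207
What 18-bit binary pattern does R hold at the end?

Start: R = -64205 = 110000010100110011.
R = -64205 + (-118907) = -183112; wraps to 79032 = 010011010010111000
R = 79032 − 73207 = 5825 = 000001011011000001

000001011011000001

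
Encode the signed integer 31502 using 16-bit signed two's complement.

31502 is non-negative, so write it directly in 16 bits: 0111101100001110.

0111101100001110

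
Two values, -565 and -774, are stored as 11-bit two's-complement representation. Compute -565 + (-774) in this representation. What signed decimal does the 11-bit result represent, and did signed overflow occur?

-565 → 10111001011
-774 → 10011111010
  10111001011
+ 10011111010
= 01011000101  (discard carry-out 1)
Result 01011000101: MSB = 0 → value 709.
Both addends are negative but the stored result is non-negative: signed overflow. The true value -565 + (-774) = -1339 lies outside [-1024, 1023].

709; overflow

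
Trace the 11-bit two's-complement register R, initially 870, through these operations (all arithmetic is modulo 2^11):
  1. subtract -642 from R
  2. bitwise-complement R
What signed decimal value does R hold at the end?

535

Start: R = 870 = 01101100110.
R = 870 − (-642) = 1512; wraps to -536 = 10111101000
R = NOT 10111101000 = 01000010111 = 535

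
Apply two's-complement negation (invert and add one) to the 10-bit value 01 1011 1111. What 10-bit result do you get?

1001000001

Invert: 1001000000. Add 1: 1001000001.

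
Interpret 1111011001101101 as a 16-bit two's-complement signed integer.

MSB is 1, so the value is negative.
Invert: 0000100110010010. Add 1: 0000100110010011 = 2451. So the value is −2451.

-2451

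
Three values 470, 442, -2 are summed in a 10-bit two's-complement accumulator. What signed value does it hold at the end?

-114

470 + 442 = 912 → wraps to -112 (1110010000)
-112 + (-2) = -114 (1110001110)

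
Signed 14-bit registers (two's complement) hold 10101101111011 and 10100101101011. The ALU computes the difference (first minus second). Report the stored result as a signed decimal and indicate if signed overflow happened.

10101101111011 = -5253 (signed)
10100101101011 = -5781 (signed)
Subtract via negate-and-add: invert 10100101101011 + 1 = 01011010010101 (i.e. 5781).
  10101101111011
+ 01011010010101
= 00001000010000  (discard carry-out 1)
Result 00001000010000: MSB = 0 → value 528.
Addends (after negating the subtrahend) have opposite signs, so signed overflow cannot occur.

528; no overflow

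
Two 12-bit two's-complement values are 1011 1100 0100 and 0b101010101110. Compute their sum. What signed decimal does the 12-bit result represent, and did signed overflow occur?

1650; overflow

1011 1100 0100 → 101111000100 = -1084 (signed)
0b101010101110 → 101010101110 = -1362 (signed)
  101111000100
+ 101010101110
= 011001110010  (discard carry-out 1)
Result 011001110010: MSB = 0 → value 1650.
Both addends are negative but the stored result is non-negative: signed overflow. The true value -1084 + (-1362) = -2446 lies outside [-2048, 2047].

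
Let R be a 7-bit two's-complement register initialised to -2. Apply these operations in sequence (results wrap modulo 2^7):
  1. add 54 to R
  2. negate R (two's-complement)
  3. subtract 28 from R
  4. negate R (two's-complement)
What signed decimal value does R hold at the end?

Start: R = -2 = 1111110.
R = -2 + 54 = 52 = 0110100
R = −(52) = -52 = 1001100
R = -52 − 28 = -80; wraps to 48 = 0110000
R = −(48) = -48 = 1010000

-48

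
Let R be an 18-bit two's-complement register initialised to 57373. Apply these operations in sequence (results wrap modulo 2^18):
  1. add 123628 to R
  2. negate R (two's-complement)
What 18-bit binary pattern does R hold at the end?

010011110011110111

Start: R = 57373 = 001110000000011101.
R = 57373 + 123628 = 181001; wraps to -81143 = 101100001100001001
R = −(-81143) = 81143 = 010011110011110111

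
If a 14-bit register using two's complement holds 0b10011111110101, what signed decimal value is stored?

-6155

MSB is 1, so the value is negative.
Invert: 01100000001010. Add 1: 01100000001011 = 6155. So the value is −6155.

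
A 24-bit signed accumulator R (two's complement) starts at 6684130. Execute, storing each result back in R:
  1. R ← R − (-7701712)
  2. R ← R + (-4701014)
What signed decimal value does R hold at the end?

Start: R = 6684130 = 011001011111110111100010.
R = 6684130 − (-7701712) = 14385842; wraps to -2391374 = 110110111000001010110010
R = -2391374 + (-4701014) = -7092388 = 100100111100011101011100

-7092388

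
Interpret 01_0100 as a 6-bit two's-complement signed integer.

MSB is 0, so the value is non-negative: 010100 = 20.

20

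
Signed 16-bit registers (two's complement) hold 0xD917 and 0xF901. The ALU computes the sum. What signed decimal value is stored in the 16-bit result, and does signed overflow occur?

-11752; no overflow

0xD917 = 1101100100010111 = -9961 (signed)
0xF901 = 1111100100000001 = -1791 (signed)
  1101100100010111
+ 1111100100000001
= 1101001000011000  (discard carry-out 1)
Result 1101001000011000: MSB = 1 → 53784 − 65536 = -11752.
Both addends are negative and so is the stored result: no signed overflow.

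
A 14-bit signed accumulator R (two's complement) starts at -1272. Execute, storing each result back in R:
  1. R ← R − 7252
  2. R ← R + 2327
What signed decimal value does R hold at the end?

-6197

Start: R = -1272 = 11101100001000.
R = -1272 − 7252 = -8524; wraps to 7860 = 01111010110100
R = 7860 + 2327 = 10187; wraps to -6197 = 10011111001011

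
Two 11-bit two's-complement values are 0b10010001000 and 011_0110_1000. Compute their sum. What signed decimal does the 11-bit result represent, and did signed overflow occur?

0b10010001000 → 10010001000 = -888 (signed)
011_0110_1000 → 01101101000 = 872 (signed)
  10010001000
+ 01101101000
= 11111110000
Result 11111110000: MSB = 1 → 2032 − 2048 = -16.
Addends have opposite signs, so signed overflow cannot occur.

-16; no overflow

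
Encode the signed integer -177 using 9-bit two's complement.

|-177| = 177 = 010110001 in 9 bits.
Invert the bits: 101001110. Add 1: 101001111.

101001111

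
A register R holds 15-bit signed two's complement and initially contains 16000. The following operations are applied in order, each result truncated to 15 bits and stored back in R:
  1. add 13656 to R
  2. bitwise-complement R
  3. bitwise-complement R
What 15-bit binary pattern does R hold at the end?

Start: R = 16000 = 011111010000000.
R = 16000 + 13656 = 29656; wraps to -3112 = 111001111011000
R = NOT 111001111011000 = 000110000100111 = 3111
R = NOT 000110000100111 = 111001111011000 = -3112

111001111011000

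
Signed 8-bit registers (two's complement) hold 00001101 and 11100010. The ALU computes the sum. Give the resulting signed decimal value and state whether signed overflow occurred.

-17; no overflow

00001101 = 13 (signed)
11100010 = -30 (signed)
  00001101
+ 11100010
= 11101111
Result 11101111: MSB = 1 → 239 − 256 = -17.
Addends have opposite signs, so signed overflow cannot occur.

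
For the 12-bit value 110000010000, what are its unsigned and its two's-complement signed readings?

Unsigned: 110000010000 = 3088.
Signed: MSB=1 → 3088 − 4096 = -1008.

unsigned = 3088, signed = -1008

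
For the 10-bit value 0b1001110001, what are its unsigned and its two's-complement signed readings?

unsigned = 625, signed = -399

Unsigned: 1001110001 = 625.
Signed: MSB=1 → 625 − 1024 = -399.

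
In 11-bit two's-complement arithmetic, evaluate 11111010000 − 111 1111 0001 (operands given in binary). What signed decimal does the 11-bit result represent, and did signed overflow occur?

11111010000 = -48 (signed)
111 1111 0001 → 11111110001 = -15 (signed)
Subtract via negate-and-add: invert 11111110001 + 1 = 00000001111 (i.e. 15).
  11111010000
+ 00000001111
= 11111011111
Result 11111011111: MSB = 1 → 2015 − 2048 = -33.
Addends (after negating the subtrahend) have opposite signs, so signed overflow cannot occur.

-33; no overflow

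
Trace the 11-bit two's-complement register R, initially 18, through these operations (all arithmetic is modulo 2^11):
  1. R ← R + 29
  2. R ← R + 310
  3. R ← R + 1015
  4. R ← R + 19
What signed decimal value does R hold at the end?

Start: R = 18 = 00000010010.
R = 18 + 29 = 47 = 00000101111
R = 47 + 310 = 357 = 00101100101
R = 357 + 1015 = 1372; wraps to -676 = 10101011100
R = -676 + 19 = -657 = 10101101111

-657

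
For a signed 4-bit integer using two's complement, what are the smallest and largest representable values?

min = -8, max = 7

Minimum: −2^3 = -8.
Maximum: 2^3 − 1 = 7.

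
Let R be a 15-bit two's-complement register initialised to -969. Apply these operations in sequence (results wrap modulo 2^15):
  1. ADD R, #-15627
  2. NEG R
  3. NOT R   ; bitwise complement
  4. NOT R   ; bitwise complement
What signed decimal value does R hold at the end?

Start: R = -969 = 111110000110111.
R = -969 + (-15627) = -16596; wraps to 16172 = 011111100101100
R = −(16172) = -16172 = 100000011010100
R = NOT 100000011010100 = 011111100101011 = 16171
R = NOT 011111100101011 = 100000011010100 = -16172

-16172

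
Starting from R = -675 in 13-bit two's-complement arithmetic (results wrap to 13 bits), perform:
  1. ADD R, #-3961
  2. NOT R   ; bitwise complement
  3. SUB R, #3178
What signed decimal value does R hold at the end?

Start: R = -675 = 1110101011101.
R = -675 + (-3961) = -4636; wraps to 3556 = 0110111100100
R = NOT 0110111100100 = 1001000011011 = -3557
R = -3557 − 3178 = -6735; wraps to 1457 = 0010110110001

1457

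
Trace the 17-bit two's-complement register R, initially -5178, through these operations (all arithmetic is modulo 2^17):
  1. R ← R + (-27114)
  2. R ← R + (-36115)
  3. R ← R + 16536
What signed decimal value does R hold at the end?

-51871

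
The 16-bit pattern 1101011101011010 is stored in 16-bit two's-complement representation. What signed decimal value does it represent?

-10406

MSB is 1, so the value is negative.
Unsigned reading: 55130. Subtract 2^16 = 65536: 55130 − 65536 = -10406.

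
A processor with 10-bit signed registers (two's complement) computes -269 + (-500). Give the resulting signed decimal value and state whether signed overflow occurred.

-269 → 1011110011
-500 → 1000001100
  1011110011
+ 1000001100
= 0011111111  (discard carry-out 1)
Result 0011111111: MSB = 0 → value 255.
Both addends are negative but the stored result is non-negative: signed overflow. The true value -269 + (-500) = -769 lies outside [-512, 511].

255; overflow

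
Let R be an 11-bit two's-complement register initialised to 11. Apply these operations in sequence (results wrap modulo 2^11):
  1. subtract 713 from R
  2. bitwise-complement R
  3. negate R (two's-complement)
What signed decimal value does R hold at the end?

Start: R = 11 = 00000001011.
R = 11 − 713 = -702 = 10101000010
R = NOT 10101000010 = 01010111101 = 701
R = −(701) = -701 = 10101000011

-701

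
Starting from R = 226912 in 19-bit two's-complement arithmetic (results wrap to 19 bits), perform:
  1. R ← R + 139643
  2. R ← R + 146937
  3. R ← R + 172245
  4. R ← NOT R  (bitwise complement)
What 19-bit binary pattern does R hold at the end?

1011000100101010110

Start: R = 226912 = 0110111011001100000.
R = 226912 + 139643 = 366555; wraps to -157733 = 1011001011111011011
R = -157733 + 146937 = -10796 = 1111101010111010100
R = -10796 + 172245 = 161449 = 0100111011010101001
R = NOT 0100111011010101001 = 1011000100101010110 = -161450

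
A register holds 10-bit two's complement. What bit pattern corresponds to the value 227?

227 is non-negative, so write it directly in 10 bits: 0011100011.

0011100011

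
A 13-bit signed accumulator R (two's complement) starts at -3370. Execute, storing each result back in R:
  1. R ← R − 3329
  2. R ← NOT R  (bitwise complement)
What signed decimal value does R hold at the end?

-1494

Start: R = -3370 = 1001011010110.
R = -3370 − 3329 = -6699; wraps to 1493 = 0010111010101
R = NOT 0010111010101 = 1101000101010 = -1494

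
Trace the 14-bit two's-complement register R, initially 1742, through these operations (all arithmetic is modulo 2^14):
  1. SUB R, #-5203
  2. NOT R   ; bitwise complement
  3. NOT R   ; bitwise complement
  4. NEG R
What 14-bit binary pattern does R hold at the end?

10010011011111

Start: R = 1742 = 00011011001110.
R = 1742 − (-5203) = 6945 = 01101100100001
R = NOT 01101100100001 = 10010011011110 = -6946
R = NOT 10010011011110 = 01101100100001 = 6945
R = −(6945) = -6945 = 10010011011111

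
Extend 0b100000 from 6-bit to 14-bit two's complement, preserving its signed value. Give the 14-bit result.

11111111100000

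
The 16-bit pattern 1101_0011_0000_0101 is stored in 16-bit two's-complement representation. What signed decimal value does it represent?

-11515

MSB is 1, so the value is negative.
Invert: 0010110011111010. Add 1: 0010110011111011 = 11515. So the value is −11515.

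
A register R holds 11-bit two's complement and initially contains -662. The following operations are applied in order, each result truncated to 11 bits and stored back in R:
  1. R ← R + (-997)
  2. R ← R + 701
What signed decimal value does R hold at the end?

Start: R = -662 = 10101101010.
R = -662 + (-997) = -1659; wraps to 389 = 00110000101
R = 389 + 701 = 1090; wraps to -958 = 10001000010

-958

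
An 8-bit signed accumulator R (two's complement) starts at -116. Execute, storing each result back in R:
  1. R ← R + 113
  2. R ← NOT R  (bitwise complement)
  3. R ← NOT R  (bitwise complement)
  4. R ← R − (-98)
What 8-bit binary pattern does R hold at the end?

01011111

Start: R = -116 = 10001100.
R = -116 + 113 = -3 = 11111101
R = NOT 11111101 = 00000010 = 2
R = NOT 00000010 = 11111101 = -3
R = -3 − (-98) = 95 = 01011111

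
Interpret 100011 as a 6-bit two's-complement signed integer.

-29

MSB is 1, so the value is negative.
Unsigned reading: 35. Subtract 2^6 = 64: 35 − 64 = -29.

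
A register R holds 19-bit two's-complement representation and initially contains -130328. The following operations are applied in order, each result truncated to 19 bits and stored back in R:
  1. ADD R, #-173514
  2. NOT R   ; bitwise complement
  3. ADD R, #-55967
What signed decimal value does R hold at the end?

247874

Start: R = -130328 = 1100000001011101000.
R = -130328 + (-173514) = -303842; wraps to 220446 = 0110101110100011110
R = NOT 0110101110100011110 = 1001010001011100001 = -220447
R = -220447 + (-55967) = -276414; wraps to 247874 = 0111100100001000010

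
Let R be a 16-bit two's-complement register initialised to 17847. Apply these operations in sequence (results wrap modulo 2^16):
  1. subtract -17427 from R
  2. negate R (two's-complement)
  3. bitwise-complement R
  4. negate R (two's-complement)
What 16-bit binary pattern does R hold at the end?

Start: R = 17847 = 0100010110110111.
R = 17847 − (-17427) = 35274; wraps to -30262 = 1000100111001010
R = −(-30262) = 30262 = 0111011000110110
R = NOT 0111011000110110 = 1000100111001001 = -30263
R = −(-30263) = 30263 = 0111011000110111

0111011000110111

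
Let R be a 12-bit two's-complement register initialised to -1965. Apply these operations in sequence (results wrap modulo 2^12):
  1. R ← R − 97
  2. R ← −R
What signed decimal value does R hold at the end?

-2034

Start: R = -1965 = 100001010011.
R = -1965 − 97 = -2062; wraps to 2034 = 011111110010
R = −(2034) = -2034 = 100000001110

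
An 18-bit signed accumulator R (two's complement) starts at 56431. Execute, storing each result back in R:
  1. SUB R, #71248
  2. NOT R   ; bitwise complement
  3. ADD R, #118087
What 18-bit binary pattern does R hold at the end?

100000011100100111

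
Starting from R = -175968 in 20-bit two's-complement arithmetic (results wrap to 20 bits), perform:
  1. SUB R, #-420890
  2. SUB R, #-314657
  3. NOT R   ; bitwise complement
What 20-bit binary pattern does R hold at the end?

Start: R = -175968 = 11010101000010100000.
R = -175968 − (-420890) = 244922 = 00111011110010111010
R = 244922 − (-314657) = 559579; wraps to -488997 = 10001000100111011011
R = NOT 10001000100111011011 = 01110111011000100100 = 488996

01110111011000100100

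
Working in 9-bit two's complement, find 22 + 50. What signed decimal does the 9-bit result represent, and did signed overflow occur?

22 → 000010110
50 → 000110010
  000010110
+ 000110010
= 001001000
Result 001001000: MSB = 0 → value 72.
Both addends are non-negative and so is the stored result: no signed overflow.

72; no overflow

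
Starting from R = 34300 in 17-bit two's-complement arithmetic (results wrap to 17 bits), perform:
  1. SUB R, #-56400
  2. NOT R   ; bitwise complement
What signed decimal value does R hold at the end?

40371

Start: R = 34300 = 01000010111111100.
R = 34300 − (-56400) = 90700; wraps to -40372 = 10110001001001100
R = NOT 10110001001001100 = 01001110110110011 = 40371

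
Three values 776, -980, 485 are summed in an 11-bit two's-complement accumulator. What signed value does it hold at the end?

776 + (-980) = -204 (11100110100)
-204 + 485 = 281 (00100011001)

281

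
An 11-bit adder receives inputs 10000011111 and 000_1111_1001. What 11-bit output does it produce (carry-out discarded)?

10100011000

  10000011111
+ 00011111001
= 10100011000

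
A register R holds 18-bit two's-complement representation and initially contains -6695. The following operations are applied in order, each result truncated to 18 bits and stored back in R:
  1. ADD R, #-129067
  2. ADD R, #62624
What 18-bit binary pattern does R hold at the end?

101110001001001110

Start: R = -6695 = 111110010111011001.
R = -6695 + (-129067) = -135762; wraps to 126382 = 011110110110101110
R = 126382 + 62624 = 189006; wraps to -73138 = 101110001001001110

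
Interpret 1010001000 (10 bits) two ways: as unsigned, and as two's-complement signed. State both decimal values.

unsigned = 648, signed = -376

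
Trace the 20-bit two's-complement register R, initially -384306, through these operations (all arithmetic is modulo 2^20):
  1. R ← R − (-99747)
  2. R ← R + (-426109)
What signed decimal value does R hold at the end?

Start: R = -384306 = 10100010001011001110.
R = -384306 − (-99747) = -284559 = 10111010100001110001
R = -284559 + (-426109) = -710668; wraps to 337908 = 01010010011111110100

337908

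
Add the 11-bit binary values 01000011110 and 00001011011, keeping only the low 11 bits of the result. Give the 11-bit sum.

01001111001

  01000011110
+ 00001011011
= 01001111001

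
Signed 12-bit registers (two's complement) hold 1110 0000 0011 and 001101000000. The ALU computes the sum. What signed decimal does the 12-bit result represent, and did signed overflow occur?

323; no overflow

1110 0000 0011 → 111000000011 = -509 (signed)
001101000000 = 832 (signed)
  111000000011
+ 001101000000
= 000101000011  (discard carry-out 1)
Result 000101000011: MSB = 0 → value 323.
Addends have opposite signs, so signed overflow cannot occur.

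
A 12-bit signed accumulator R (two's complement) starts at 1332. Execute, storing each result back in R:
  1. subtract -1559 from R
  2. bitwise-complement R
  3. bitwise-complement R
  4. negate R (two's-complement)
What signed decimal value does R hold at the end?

Start: R = 1332 = 010100110100.
R = 1332 − (-1559) = 2891; wraps to -1205 = 101101001011
R = NOT 101101001011 = 010010110100 = 1204
R = NOT 010010110100 = 101101001011 = -1205
R = −(-1205) = 1205 = 010010110101

1205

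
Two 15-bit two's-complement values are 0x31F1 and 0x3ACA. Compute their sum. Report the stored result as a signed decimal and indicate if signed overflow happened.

-4933; overflow

0x31F1 = 011000111110001 = 12785 (signed)
0x3ACA = 011101011001010 = 15050 (signed)
  011000111110001
+ 011101011001010
= 110110010111011
Result 110110010111011: MSB = 1 → 27835 − 32768 = -4933.
Both addends are non-negative but the stored result is negative: signed overflow. The true value 12785 + 15050 = 27835 lies outside [-16384, 16383].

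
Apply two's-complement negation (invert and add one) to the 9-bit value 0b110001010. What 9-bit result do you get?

001110110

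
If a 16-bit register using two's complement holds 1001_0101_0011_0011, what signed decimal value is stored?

MSB is 1, so the value is negative.
Unsigned reading: 38195. Subtract 2^16 = 65536: 38195 − 65536 = -27341.

-27341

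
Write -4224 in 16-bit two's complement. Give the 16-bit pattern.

|-4224| = 4224 = 0001000010000000 in 16 bits.
Invert the bits: 1110111101111111. Add 1: 1110111110000000.

1110111110000000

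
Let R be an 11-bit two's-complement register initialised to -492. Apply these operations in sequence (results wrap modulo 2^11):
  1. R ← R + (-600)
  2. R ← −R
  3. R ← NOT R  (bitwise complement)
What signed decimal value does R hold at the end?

955

Start: R = -492 = 11000010100.
R = -492 + (-600) = -1092; wraps to 956 = 01110111100
R = −(956) = -956 = 10001000100
R = NOT 10001000100 = 01110111011 = 955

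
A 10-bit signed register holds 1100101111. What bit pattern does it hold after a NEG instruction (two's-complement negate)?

0011010001

Invert: 0011010000. Add 1: 0011010001.
Check: 1100101111 = -209, 0011010001 = 209.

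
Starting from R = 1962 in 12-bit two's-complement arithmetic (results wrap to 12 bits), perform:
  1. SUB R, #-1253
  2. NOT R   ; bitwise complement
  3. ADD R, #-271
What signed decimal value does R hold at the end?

Start: R = 1962 = 011110101010.
R = 1962 − (-1253) = 3215; wraps to -881 = 110010001111
R = NOT 110010001111 = 001101110000 = 880
R = 880 + (-271) = 609 = 001001100001

609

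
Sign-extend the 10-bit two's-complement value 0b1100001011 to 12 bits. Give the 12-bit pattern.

MSB of 1100001011 is 1; replicate it into the new high bits.
11|1100001011 → 111100001011 (still -245).

111100001011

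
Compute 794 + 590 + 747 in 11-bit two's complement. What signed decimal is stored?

83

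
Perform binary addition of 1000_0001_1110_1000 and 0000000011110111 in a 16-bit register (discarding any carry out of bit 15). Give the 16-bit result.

1000001011011111

  1000000111101000
+ 0000000011110111
= 1000001011011111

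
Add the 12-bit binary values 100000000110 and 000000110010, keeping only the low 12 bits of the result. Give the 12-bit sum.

100000111000

  100000000110
+ 000000110010
= 100000111000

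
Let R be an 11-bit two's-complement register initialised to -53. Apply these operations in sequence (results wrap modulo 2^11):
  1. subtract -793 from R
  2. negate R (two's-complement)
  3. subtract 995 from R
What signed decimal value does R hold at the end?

Start: R = -53 = 11111001011.
R = -53 − (-793) = 740 = 01011100100
R = −(740) = -740 = 10100011100
R = -740 − 995 = -1735; wraps to 313 = 00100111001

313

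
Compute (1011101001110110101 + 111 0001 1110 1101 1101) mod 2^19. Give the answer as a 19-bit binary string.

  1011101001110110101
+ 1110001111011011101
= 1001111001010010010  (discard carry-out 1)

1001111001010010010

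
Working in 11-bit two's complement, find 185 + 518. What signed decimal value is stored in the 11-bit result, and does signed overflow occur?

185 → 00010111001
518 → 01000000110
  00010111001
+ 01000000110
= 01010111111
Result 01010111111: MSB = 0 → value 703.
Both addends are non-negative and so is the stored result: no signed overflow.

703; no overflow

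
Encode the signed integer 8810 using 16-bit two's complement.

0010001001101010

8810 is non-negative, so write it directly in 16 bits: 0010001001101010.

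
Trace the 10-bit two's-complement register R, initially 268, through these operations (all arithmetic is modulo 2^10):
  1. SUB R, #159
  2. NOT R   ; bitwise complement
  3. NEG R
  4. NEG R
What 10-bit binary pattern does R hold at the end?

Start: R = 268 = 0100001100.
R = 268 − 159 = 109 = 0001101101
R = NOT 0001101101 = 1110010010 = -110
R = −(-110) = 110 = 0001101110
R = −(110) = -110 = 1110010010

1110010010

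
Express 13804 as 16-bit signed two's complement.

13804 is non-negative, so write it directly in 16 bits: 0011010111101100.

0011010111101100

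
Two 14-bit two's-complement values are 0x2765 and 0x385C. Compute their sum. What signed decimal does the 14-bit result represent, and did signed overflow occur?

0x2765 = 10011101100101 = -6299 (signed)
0x385C = 11100001011100 = -1956 (signed)
  10011101100101
+ 11100001011100
= 01111111000001  (discard carry-out 1)
Result 01111111000001: MSB = 0 → value 8129.
Both addends are negative but the stored result is non-negative: signed overflow. The true value -6299 + (-1956) = -8255 lies outside [-8192, 8191].

8129; overflow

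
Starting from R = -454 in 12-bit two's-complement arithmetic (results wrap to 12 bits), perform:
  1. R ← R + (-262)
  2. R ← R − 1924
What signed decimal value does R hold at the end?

1456

Start: R = -454 = 111000111010.
R = -454 + (-262) = -716 = 110100110100
R = -716 − 1924 = -2640; wraps to 1456 = 010110110000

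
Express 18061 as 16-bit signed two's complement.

0100011010001101

18061 is non-negative, so write it directly in 16 bits: 0100011010001101.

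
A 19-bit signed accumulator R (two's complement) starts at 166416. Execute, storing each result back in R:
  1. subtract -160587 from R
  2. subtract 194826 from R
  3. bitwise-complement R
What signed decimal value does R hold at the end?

-132178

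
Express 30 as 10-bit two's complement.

30 is non-negative, so write it directly in 10 bits: 0000011110.

0000011110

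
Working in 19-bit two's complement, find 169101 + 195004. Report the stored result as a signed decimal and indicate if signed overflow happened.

-160183; overflow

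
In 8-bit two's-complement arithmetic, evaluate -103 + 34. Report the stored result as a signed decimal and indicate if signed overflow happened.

-103 → 10011001
34 → 00100010
  10011001
+ 00100010
= 10111011
Result 10111011: MSB = 1 → 187 − 256 = -69.
Addends have opposite signs, so signed overflow cannot occur.

-69; no overflow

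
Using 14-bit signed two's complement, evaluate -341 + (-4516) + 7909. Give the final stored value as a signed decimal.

3052

-341 + (-4516) = -4857 (10110100000111)
-4857 + 7909 = 3052 (00101111101100)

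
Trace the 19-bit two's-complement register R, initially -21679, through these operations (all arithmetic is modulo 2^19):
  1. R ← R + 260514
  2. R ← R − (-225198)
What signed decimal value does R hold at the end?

Start: R = -21679 = 1111010101101010001.
R = -21679 + 260514 = 238835 = 0111010010011110011
R = 238835 − (-225198) = 464033; wraps to -60255 = 1110001010010100001

-60255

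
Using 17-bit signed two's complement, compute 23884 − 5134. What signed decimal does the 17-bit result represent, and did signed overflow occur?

23884 → 00101110101001100
5134 → 00001010000001110
Subtract via negate-and-add: invert 00001010000001110 + 1 = 11110101111110010 (i.e. -5134).
  00101110101001100
+ 11110101111110010
= 00100100100111110  (discard carry-out 1)
Result 00100100100111110: MSB = 0 → value 18750.
Addends (after negating the subtrahend) have opposite signs, so signed overflow cannot occur.

18750; no overflow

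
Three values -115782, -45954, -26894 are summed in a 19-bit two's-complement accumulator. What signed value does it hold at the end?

-115782 + (-45954) = -161736 (1011000100000111000)
-161736 + (-26894) = -188630 (1010001111100101010)

-188630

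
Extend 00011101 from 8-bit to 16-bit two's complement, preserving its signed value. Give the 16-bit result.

MSB of 00011101 is 0; replicate it into the new high bits.
00000000|00011101 → 0000000000011101 (still 29).

0000000000011101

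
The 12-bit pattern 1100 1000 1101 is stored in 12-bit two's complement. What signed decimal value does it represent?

MSB is 1, so the value is negative.
Unsigned reading: 3213. Subtract 2^12 = 4096: 3213 − 4096 = -883.

-883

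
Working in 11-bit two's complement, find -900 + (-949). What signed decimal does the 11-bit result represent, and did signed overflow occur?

-900 → 10001111100
-949 → 10001001011
  10001111100
+ 10001001011
= 00011000111  (discard carry-out 1)
Result 00011000111: MSB = 0 → value 199.
Both addends are negative but the stored result is non-negative: signed overflow. The true value -900 + (-949) = -1849 lies outside [-1024, 1023].

199; overflow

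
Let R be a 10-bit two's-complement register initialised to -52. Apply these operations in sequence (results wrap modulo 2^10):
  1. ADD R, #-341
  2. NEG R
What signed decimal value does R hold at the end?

Start: R = -52 = 1111001100.
R = -52 + (-341) = -393 = 1001110111
R = −(-393) = 393 = 0110001001

393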